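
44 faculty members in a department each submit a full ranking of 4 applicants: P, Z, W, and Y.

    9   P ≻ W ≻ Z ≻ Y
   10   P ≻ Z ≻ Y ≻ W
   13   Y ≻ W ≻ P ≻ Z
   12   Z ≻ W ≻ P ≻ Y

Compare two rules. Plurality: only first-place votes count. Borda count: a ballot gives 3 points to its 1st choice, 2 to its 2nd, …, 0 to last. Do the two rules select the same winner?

Plurality first-place counts: P 19, Z 12, W 0, Y 13 → P.
Borda totals: P 82, Z 65, W 68, Y 49 → P.
The two rules agree on P.

Yes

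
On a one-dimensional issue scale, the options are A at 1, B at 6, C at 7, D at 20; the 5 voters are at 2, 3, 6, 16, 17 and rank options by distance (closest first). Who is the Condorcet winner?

With single-peaked preferences on a line, the Condorcet winner is the candidate closest to the median voter.
The median voter (position 6) is closest to B at 6.
Check: B vs D — voters closer to B: 3 of 5.

B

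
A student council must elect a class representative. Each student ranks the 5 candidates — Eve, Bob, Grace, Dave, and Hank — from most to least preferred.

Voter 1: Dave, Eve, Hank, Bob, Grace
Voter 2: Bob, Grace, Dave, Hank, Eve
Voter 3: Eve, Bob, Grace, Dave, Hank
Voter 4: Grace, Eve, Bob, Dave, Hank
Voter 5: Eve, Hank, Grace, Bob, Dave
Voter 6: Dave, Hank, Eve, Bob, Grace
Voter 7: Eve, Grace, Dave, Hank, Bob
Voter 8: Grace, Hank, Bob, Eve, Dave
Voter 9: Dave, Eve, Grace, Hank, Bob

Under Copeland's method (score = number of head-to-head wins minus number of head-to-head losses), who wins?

Eve

Pairwise results:
  Eve vs Bob: Eve wins 7–2.
  Eve vs Grace: Eve wins 6–3.
  Eve vs Dave: Eve wins 5–4.
  Eve vs Hank: Eve wins 6–3.
  Bob vs Grace: Grace wins 5–4.
  Bob vs Dave: Bob wins 5–4.
  Bob vs Hank: Hank wins 6–3.
  Grace vs Dave: Grace wins 6–3.
  Grace vs Hank: Grace wins 6–3.
  Dave vs Hank: Dave wins 7–2.
Copeland scores (wins − losses):
  Eve: 4 − 0 = 4
  Bob: 1 − 3 = -2
  Grace: 3 − 1 = 2
  Dave: 1 − 3 = -2
  Hank: 1 − 3 = -2
Eve has the best Copeland score.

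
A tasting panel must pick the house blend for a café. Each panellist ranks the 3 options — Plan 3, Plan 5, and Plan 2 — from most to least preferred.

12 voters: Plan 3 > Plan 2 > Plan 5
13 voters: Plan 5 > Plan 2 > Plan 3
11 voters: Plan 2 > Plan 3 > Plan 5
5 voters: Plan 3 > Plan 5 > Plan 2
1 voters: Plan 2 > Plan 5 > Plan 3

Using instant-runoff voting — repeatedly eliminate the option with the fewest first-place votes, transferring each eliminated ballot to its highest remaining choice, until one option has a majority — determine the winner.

Round 1: Plan 3 17, Plan 5 13, Plan 2 12. Plan 2 has the fewest and is eliminated.
Round 2: Plan 3 28, Plan 5 14. Plan 3 has a majority.

Plan 3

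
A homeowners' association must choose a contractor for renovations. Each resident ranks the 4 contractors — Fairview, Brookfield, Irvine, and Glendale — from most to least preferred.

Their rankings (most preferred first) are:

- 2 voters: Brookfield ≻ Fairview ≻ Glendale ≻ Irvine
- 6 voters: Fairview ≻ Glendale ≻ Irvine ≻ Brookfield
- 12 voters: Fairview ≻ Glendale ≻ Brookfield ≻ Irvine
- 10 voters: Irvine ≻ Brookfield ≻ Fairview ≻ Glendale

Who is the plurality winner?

First-place vote totals:
  Fairview: 18
  Brookfield: 2
  Irvine: 10
  Glendale: 0
Fairview has the most first-place votes.

Fairview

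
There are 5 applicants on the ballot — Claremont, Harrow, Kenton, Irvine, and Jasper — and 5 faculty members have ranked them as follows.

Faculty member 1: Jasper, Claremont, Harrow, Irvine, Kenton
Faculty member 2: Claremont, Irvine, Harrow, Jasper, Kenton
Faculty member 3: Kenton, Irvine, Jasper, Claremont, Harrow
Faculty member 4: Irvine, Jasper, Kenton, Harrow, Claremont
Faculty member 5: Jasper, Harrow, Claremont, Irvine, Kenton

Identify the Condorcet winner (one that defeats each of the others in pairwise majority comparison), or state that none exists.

Head-to-head results (5 voters total):
Claremont vs Harrow: Claremont wins 3–2.
Claremont vs Kenton: Claremont wins 3–2.
Claremont vs Irvine: Claremont wins 3–2.
Claremont vs Jasper: Jasper wins 4–1.
Harrow vs Kenton: Harrow wins 3–2.
Harrow vs Irvine: Irvine wins 3–2.
Harrow vs Jasper: Jasper wins 4–1.
Kenton vs Irvine: Irvine wins 4–1.
Kenton vs Jasper: Jasper wins 4–1.
Irvine vs Jasper: Irvine wins 3–2.
No candidate beats all others: Claremont beats Irvine beats Jasper beats Claremont, a majority cycle.

There is no Condorcet winner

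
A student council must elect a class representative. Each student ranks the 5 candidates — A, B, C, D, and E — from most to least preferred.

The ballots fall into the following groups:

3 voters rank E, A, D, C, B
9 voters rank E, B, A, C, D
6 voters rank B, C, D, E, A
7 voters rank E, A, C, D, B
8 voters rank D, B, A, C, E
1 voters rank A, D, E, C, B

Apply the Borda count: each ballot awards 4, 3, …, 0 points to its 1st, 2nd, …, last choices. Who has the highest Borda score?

Borda scores:
  A: 3·3 + 9·2 + 6·0 + 7·3 + 8·2 + 4 = 68
  B: 3·0 + 9·3 + 6·4 + 7·0 + 8·3 + 0 = 75
  C: 3·1 + 9·1 + 6·3 + 7·2 + 8·1 + 1 = 53
  D: 3·2 + 9·0 + 6·2 + 7·1 + 8·4 + 3 = 60
  E: 3·4 + 9·4 + 6·1 + 7·4 + 8·0 + 2 = 84
E has the highest total.

E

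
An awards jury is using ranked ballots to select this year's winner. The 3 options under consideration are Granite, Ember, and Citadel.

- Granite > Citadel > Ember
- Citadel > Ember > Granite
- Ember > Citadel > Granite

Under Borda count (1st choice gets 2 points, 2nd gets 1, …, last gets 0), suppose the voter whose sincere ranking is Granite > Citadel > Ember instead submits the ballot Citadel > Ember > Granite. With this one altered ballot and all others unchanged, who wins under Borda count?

Borda totals with the altered ballot: Granite 0, Ember 4, Citadel 5.
The winner is unchanged: still Citadel.

Citadel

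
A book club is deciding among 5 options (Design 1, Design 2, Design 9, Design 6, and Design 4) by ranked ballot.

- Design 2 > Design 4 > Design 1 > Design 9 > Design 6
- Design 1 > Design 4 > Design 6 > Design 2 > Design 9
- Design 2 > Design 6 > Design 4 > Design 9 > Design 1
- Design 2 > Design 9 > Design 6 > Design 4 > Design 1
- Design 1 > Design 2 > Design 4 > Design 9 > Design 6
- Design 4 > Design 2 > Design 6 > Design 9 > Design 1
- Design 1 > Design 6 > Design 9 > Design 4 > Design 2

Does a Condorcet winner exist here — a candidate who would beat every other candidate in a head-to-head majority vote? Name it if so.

Head-to-head results (7 voters total):
Design 1 vs Design 2: Design 2 wins 4–3.
Design 1 vs Design 9: Design 1 wins 4–3.
Design 1 vs Design 6: Design 1 wins 4–3.
Design 1 vs Design 4: Design 4 wins 4–3.
Design 2 vs Design 9: Design 2 wins 6–1.
Design 2 vs Design 6: Design 2 wins 5–2.
Design 2 vs Design 4: Design 2 wins 4–3.
Design 9 vs Design 6: Design 6 wins 4–3.
Design 9 vs Design 4: Design 4 wins 5–2.
Design 6 vs Design 4: Design 4 wins 4–3.
Design 2 beats each rival — Design 1 (4–3), Design 9 (6–1), Design 6 (5–2), Design 4 (4–3) — so Design 2 is the Condorcet winner.

Design 2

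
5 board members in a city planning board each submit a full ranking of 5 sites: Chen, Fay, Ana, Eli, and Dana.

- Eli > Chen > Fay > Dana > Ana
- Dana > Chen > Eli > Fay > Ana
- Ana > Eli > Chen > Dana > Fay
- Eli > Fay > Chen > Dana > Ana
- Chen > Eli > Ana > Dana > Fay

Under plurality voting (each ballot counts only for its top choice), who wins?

Eli

First-place vote totals:
  Chen: 1
  Fay: 0
  Ana: 1
  Eli: 2
  Dana: 1
Eli has the most first-place votes.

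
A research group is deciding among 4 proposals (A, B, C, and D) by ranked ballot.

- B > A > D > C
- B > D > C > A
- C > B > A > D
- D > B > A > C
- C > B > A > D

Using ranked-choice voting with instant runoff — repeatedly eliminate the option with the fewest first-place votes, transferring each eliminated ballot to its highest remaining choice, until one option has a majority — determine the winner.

B

Round 1: B 2, C 2, D 1, A 0. A has the fewest and is eliminated.
Round 2: B 2, C 2, D 1. D has the fewest and is eliminated.
Round 3: B 3, C 2. B has a majority.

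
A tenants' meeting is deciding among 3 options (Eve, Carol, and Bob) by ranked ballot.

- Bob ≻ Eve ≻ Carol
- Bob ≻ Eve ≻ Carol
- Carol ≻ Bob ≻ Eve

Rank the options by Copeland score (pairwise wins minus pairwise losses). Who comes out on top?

Pairwise results:
  Eve vs Carol: Eve wins 2–1.
  Eve vs Bob: Bob wins 3–0.
  Carol vs Bob: Bob wins 2–1.
Copeland scores (wins − losses):
  Eve: 1 − 1 = 0
  Carol: 0 − 2 = -2
  Bob: 2 − 0 = 2
Bob has the best Copeland score.

Bob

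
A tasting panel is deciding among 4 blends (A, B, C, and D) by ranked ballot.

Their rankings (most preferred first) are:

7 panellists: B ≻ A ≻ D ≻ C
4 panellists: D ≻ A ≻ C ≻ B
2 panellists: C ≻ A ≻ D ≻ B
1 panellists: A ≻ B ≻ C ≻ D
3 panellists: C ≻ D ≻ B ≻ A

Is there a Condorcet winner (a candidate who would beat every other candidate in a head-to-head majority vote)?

No

Head-to-head results (17 voters total):
A vs B: B wins 10–7.
A vs C: A wins 12–5.
A vs D: A wins 10–7.
B vs C: C wins 9–8.
B vs D: D wins 9–8.
C vs D: D wins 11–6.
No candidate beats all others: A beats C beats B beats A, a majority cycle.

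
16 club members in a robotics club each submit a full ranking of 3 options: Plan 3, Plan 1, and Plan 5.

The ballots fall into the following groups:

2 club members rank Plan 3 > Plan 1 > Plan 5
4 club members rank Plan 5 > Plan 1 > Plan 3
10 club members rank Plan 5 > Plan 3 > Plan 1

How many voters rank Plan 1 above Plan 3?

Ballots ranking Plan 1 above Plan 3: 4.
Ballots ranking Plan 3 above Plan 1: 2+10 = 12.
So 4 of 16 voters prefer Plan 1 to Plan 3.

4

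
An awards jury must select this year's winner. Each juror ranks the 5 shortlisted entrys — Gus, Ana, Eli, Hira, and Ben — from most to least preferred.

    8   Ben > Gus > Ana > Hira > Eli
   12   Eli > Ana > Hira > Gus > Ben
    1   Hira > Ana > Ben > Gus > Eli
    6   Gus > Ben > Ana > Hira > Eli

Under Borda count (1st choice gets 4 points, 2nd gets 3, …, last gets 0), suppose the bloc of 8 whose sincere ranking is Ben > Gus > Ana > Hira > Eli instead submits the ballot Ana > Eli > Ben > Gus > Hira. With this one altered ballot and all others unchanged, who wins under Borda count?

Borda totals with the altered ballot: Gus 45, Ana 83, Eli 72, Hira 34, Ben 36.
The winner is unchanged: still Ana.

Ana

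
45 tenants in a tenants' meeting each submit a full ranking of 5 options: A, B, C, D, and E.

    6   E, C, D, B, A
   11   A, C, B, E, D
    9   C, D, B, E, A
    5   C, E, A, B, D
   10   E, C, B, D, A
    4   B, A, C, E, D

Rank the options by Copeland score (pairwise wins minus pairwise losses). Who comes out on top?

Pairwise results:
  A vs B: B wins 29–16.
  A vs C: C wins 30–15.
  A vs D: D wins 25–20.
  A vs E: E wins 30–15.
  B vs C: C wins 41–4.
  B vs D: B wins 30–15.
  B vs E: B wins 24–21.
  C vs D: C wins 45–0.
  C vs E: C wins 29–16.
  D vs E: E wins 36–9.
Copeland scores (wins − losses):
  A: 0 − 4 = -4
  B: 3 − 1 = 2
  C: 4 − 0 = 4
  D: 1 − 3 = -2
  E: 2 − 2 = 0
C has the best Copeland score.

C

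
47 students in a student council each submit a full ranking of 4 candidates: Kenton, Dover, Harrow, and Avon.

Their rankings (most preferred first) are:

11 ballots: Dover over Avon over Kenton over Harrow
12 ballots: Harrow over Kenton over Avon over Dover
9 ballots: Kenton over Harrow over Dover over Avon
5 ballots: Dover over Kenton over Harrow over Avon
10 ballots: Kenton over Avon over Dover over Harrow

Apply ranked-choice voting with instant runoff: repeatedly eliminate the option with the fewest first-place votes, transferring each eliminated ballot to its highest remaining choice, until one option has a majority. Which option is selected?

Round 1: Kenton 19, Dover 16, Harrow 12, Avon 0. Avon has the fewest and is eliminated.
Round 2: Kenton 19, Dover 16, Harrow 12. Harrow has the fewest and is eliminated.
Round 3: Kenton 31, Dover 16. Kenton has a majority.

Kenton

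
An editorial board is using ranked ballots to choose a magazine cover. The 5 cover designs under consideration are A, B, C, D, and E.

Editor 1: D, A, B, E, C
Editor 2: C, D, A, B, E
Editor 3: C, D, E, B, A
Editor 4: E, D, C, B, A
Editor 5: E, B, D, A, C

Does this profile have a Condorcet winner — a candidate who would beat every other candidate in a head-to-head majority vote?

Head-to-head results (5 voters total):
A vs B: B wins 3–2.
A vs C: C wins 3–2.
A vs D: D wins 5–0.
A vs E: E wins 3–2.
B vs C: C wins 3–2.
B vs D: D wins 4–1.
B vs E: E wins 3–2.
C vs D: D wins 3–2.
C vs E: E wins 3–2.
D vs E: D wins 3–2.
D beats each rival — A (5–0), B (4–1), C (3–2), E (3–2) — so D is the Condorcet winner.

Yes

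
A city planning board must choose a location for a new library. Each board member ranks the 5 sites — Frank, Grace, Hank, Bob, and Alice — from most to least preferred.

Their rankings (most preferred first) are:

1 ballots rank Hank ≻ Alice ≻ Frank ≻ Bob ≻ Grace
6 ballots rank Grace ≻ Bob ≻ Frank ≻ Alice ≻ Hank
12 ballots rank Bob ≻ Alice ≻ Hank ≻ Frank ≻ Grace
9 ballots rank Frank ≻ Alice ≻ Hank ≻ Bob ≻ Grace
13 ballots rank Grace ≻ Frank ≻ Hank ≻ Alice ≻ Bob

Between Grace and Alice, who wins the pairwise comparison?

Ballots ranking Grace above Alice: 6+13 = 19.
Ballots ranking Alice above Grace: 1+12+9 = 22.
Alice wins the head-to-head, 22–19.

Alice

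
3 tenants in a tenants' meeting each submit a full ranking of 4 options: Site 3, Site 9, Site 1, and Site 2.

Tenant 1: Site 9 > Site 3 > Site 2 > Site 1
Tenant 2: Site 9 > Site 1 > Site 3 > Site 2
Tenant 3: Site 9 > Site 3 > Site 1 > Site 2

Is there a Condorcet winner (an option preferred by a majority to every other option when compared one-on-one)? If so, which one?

Site 9

Head-to-head results (3 voters total):
Site 3 vs Site 9: Site 9 wins 3–0.
Site 3 vs Site 1: Site 3 wins 2–1.
Site 3 vs Site 2: Site 3 wins 3–0.
Site 9 vs Site 1: Site 9 wins 3–0.
Site 9 vs Site 2: Site 9 wins 3–0.
Site 1 vs Site 2: Site 1 wins 2–1.
Site 9 beats each rival — Site 3 (3–0), Site 1 (3–0), Site 2 (3–0) — so Site 9 is the Condorcet winner.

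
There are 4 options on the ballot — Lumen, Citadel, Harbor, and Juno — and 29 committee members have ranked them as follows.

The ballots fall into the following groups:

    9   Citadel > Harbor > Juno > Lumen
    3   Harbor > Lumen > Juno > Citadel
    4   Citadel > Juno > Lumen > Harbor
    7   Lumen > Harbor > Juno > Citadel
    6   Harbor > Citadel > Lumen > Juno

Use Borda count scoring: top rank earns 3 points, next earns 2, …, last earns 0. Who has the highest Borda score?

Borda scores:
  Lumen: 9·0 + 3·2 + 4·1 + 7·3 + 6·1 = 37
  Citadel: 9·3 + 3·0 + 4·3 + 7·0 + 6·2 = 51
  Harbor: 9·2 + 3·3 + 4·0 + 7·2 + 6·3 = 59
  Juno: 9·1 + 3·1 + 4·2 + 7·1 + 6·0 = 27
Harbor has the highest total.

Harbor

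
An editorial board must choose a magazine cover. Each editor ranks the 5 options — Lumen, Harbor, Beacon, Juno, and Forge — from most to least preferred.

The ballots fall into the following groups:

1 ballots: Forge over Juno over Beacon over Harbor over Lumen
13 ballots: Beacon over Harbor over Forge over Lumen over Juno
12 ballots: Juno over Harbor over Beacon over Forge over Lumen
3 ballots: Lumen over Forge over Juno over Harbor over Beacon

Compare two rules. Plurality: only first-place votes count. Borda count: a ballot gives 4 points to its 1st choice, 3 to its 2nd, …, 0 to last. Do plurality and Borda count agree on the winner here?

No

Plurality first-place counts: Lumen 3, Harbor 0, Beacon 13, Juno 12, Forge 1 → Beacon.
Borda totals: Lumen 25, Harbor 79, Beacon 78, Juno 57, Forge 51 → Harbor.
The two rules disagree: plurality picks Beacon, Borda picks Harbor.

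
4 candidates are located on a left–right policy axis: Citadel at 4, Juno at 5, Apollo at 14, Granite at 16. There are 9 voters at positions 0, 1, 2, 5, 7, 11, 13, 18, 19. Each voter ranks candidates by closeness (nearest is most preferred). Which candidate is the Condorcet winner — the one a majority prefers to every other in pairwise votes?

Juno

With single-peaked preferences on a line, the Condorcet winner is the candidate closest to the median voter.
The median voter (position 7) is closest to Juno at 5.
Check: Juno vs Citadel — voters closer to Juno: 6 of 9.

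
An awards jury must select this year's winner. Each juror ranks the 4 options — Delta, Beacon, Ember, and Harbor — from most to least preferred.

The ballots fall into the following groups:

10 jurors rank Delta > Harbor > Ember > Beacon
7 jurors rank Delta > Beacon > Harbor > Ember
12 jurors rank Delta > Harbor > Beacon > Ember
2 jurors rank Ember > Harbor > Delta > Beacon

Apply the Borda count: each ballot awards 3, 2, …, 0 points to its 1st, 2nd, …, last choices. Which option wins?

Delta

Borda scores:
  Delta: 10·3 + 7·3 + 12·3 + 2·1 = 89
  Beacon: 10·0 + 7·2 + 12·1 + 2·0 = 26
  Ember: 10·1 + 7·0 + 12·0 + 2·3 = 16
  Harbor: 10·2 + 7·1 + 12·2 + 2·2 = 55
Delta has the highest total.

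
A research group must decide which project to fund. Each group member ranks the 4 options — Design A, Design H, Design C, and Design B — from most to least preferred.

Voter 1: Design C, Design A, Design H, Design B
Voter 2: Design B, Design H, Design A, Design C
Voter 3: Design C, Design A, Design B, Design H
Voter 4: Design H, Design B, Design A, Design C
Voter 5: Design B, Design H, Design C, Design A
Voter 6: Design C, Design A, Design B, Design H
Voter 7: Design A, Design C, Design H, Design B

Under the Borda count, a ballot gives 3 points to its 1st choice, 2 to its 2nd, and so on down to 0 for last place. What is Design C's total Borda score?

Borda scores:
  Design A: 2 + 1 + 2 + 1 + 0 + 2 + 3 = 11
  Design H: 1 + 2 + 0 + 3 + 2 + 0 + 1 = 9
  Design C: 3 + 0 + 3 + 0 + 1 + 3 + 2 = 12
  Design B: 0 + 3 + 1 + 2 + 3 + 1 + 0 = 10

12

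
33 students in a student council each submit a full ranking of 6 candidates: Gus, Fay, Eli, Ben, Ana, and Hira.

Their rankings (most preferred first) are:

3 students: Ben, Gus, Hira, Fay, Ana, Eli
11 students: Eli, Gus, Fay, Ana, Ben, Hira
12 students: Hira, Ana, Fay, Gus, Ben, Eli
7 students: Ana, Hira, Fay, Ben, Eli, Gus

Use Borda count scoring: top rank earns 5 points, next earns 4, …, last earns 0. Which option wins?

Ana

Borda scores:
  Gus: 3·4 + 11·4 + 12·2 + 7·0 = 80
  Fay: 3·2 + 11·3 + 12·3 + 7·3 = 96
  Eli: 3·0 + 11·5 + 12·0 + 7·1 = 62
  Ben: 3·5 + 11·1 + 12·1 + 7·2 = 52
  Ana: 3·1 + 11·2 + 12·4 + 7·5 = 108
  Hira: 3·3 + 11·0 + 12·5 + 7·4 = 97
Ana has the highest total.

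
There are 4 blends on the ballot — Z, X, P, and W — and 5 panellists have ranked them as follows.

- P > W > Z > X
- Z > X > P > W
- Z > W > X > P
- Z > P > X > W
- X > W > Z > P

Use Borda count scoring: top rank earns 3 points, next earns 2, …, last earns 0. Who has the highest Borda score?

Borda scores:
  Z: 1 + 3 + 3 + 3 + 1 = 11
  X: 0 + 2 + 1 + 1 + 3 = 7
  P: 3 + 1 + 0 + 2 + 0 = 6
  W: 2 + 0 + 2 + 0 + 2 = 6
Z has the highest total.

Z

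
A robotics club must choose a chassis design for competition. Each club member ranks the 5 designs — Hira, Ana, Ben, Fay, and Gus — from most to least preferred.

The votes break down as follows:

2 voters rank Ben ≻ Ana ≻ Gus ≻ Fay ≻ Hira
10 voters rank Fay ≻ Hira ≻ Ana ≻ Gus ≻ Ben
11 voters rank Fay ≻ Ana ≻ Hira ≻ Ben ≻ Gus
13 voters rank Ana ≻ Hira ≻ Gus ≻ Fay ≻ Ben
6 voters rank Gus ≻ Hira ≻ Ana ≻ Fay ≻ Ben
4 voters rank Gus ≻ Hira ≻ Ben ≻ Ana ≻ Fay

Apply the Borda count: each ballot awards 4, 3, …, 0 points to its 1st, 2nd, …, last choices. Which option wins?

Borda scores:
  Hira: 2·0 + 10·3 + 11·2 + 13·3 + 6·3 + 4·3 = 121
  Ana: 2·3 + 10·2 + 11·3 + 13·4 + 6·2 + 4·1 = 127
  Ben: 2·4 + 10·0 + 11·1 + 13·0 + 6·0 + 4·2 = 27
  Fay: 2·1 + 10·4 + 11·4 + 13·1 + 6·1 + 4·0 = 105
  Gus: 2·2 + 10·1 + 11·0 + 13·2 + 6·4 + 4·4 = 80
Ana has the highest total.

Ana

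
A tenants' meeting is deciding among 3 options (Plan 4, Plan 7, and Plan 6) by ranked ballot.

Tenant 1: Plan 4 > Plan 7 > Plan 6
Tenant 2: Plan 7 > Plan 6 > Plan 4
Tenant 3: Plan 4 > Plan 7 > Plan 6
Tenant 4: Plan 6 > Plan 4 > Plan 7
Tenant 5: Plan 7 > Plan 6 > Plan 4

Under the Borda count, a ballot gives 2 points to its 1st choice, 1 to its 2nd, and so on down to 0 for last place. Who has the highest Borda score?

Borda scores:
  Plan 4: 2 + 0 + 2 + 1 + 0 = 5
  Plan 7: 1 + 2 + 1 + 0 + 2 = 6
  Plan 6: 0 + 1 + 0 + 2 + 1 = 4
Plan 7 has the highest total.

Plan 7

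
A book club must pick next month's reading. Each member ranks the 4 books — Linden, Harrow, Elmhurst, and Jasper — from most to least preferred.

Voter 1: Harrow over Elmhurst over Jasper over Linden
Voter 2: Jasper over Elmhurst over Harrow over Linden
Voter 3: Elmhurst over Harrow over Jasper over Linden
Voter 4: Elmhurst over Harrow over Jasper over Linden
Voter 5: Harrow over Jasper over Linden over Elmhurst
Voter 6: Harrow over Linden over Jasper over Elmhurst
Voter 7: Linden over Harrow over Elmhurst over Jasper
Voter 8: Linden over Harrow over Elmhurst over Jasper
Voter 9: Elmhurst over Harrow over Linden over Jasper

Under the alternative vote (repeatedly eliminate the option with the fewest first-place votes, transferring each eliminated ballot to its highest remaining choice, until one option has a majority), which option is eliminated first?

Jasper

Round 1: Harrow 3, Elmhurst 3, Linden 2, Jasper 1. Jasper has the fewest and is eliminated.
Round 2: Elmhurst 4, Harrow 3, Linden 2. Linden has the fewest and is eliminated.
Round 3: Harrow 5, Elmhurst 4. Harrow has a majority.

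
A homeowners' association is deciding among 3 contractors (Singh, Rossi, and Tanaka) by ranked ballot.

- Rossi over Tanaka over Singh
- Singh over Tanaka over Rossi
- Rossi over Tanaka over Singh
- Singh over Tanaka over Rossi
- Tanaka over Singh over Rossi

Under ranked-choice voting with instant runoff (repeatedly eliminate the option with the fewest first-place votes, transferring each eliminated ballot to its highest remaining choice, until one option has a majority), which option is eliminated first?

Round 1: Singh 2, Rossi 2, Tanaka 1. Tanaka has the fewest and is eliminated.
Round 2: Singh 3, Rossi 2. Singh has a majority.

Tanaka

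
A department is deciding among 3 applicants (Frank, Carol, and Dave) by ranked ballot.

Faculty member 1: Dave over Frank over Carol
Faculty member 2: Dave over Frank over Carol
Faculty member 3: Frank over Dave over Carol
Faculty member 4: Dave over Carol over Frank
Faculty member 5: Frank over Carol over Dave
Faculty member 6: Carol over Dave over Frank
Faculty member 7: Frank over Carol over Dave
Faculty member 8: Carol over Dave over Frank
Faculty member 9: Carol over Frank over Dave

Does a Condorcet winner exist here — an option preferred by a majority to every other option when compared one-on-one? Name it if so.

Head-to-head results (9 voters total):
Frank vs Carol: Frank wins 5–4.
Frank vs Dave: Dave wins 5–4.
Carol vs Dave: Carol wins 5–4.
No candidate beats all others: Frank beats Carol beats Dave beats Frank, a majority cycle.

No Condorcet winner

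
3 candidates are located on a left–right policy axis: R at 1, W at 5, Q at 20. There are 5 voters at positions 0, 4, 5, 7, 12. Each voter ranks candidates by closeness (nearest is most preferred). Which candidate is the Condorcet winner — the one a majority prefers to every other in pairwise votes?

With single-peaked preferences on a line, the Condorcet winner is the candidate closest to the median voter.
The median voter (position 5) is closest to W at 5.
Check: W vs R — voters closer to W: 4 of 5.

W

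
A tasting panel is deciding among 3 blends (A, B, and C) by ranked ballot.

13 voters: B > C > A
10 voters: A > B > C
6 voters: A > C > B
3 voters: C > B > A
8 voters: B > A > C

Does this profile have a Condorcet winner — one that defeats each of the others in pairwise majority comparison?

Head-to-head results (40 voters total):
A vs B: B wins 24–16.
A vs C: A wins 24–16.
B vs C: B wins 31–9.
B beats each rival — A (24–16), C (31–9) — so B is the Condorcet winner.

Yes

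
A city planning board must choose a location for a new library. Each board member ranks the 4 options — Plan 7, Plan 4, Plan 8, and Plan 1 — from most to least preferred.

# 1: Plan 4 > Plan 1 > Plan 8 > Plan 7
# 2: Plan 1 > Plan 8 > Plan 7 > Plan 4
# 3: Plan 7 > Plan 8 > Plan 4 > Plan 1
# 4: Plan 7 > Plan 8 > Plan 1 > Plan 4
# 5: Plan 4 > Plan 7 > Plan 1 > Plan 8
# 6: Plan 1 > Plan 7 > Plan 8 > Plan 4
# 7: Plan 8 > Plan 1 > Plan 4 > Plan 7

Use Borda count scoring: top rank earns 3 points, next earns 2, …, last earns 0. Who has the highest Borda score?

Borda scores:
  Plan 7: 0 + 1 + 3 + 3 + 2 + 2 + 0 = 11
  Plan 4: 3 + 0 + 1 + 0 + 3 + 0 + 1 = 8
  Plan 8: 1 + 2 + 2 + 2 + 0 + 1 + 3 = 11
  Plan 1: 2 + 3 + 0 + 1 + 1 + 3 + 2 = 12
Plan 1 has the highest total.

Plan 1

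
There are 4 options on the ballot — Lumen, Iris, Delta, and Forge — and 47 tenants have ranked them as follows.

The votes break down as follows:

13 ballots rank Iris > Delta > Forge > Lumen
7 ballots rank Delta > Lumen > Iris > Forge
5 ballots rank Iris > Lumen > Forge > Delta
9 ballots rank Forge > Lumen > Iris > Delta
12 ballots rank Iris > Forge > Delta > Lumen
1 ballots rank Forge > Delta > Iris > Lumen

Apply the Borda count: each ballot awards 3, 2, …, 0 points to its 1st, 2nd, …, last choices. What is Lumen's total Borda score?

42

Borda scores:
  Lumen: 13·0 + 7·2 + 5·2 + 9·2 + 12·0 + 0 = 42
  Iris: 13·3 + 7·1 + 5·3 + 9·1 + 12·3 + 1 = 107
  Delta: 13·2 + 7·3 + 5·0 + 9·0 + 12·1 + 2 = 61
  Forge: 13·1 + 7·0 + 5·1 + 9·3 + 12·2 + 3 = 72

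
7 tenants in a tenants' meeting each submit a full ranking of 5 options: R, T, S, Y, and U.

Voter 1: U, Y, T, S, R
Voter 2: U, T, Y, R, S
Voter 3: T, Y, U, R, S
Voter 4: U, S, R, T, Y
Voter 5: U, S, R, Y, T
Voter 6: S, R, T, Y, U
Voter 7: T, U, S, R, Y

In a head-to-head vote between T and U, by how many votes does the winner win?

Ballots ranking T above U: 3.
Ballots ranking U above T: 4.
U wins 4–3, a margin of 1.

1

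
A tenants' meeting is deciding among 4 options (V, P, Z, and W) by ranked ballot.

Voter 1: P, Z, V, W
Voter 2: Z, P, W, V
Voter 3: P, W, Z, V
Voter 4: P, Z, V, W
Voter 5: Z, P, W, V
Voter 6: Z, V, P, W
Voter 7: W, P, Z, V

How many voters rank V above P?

Ballots ranking V above P: 1.
Ballots ranking P above V: 6.
So 1 of 7 voters prefer V to P.

1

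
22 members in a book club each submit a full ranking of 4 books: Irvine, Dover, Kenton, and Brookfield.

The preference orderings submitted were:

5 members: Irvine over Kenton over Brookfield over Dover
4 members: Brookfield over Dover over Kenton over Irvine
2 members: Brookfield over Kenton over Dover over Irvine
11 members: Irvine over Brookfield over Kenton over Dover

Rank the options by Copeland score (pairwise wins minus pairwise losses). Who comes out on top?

Pairwise results:
  Irvine vs Dover: Irvine wins 16–6.
  Irvine vs Kenton: Irvine wins 16–6.
  Irvine vs Brookfield: Irvine wins 16–6.
  Dover vs Kenton: Kenton wins 18–4.
  Dover vs Brookfield: Brookfield wins 22–0.
  Kenton vs Brookfield: Brookfield wins 17–5.
Copeland scores (wins − losses):
  Irvine: 3 − 0 = 3
  Dover: 0 − 3 = -3
  Kenton: 1 − 2 = -1
  Brookfield: 2 − 1 = 1
Irvine has the best Copeland score.

Irvine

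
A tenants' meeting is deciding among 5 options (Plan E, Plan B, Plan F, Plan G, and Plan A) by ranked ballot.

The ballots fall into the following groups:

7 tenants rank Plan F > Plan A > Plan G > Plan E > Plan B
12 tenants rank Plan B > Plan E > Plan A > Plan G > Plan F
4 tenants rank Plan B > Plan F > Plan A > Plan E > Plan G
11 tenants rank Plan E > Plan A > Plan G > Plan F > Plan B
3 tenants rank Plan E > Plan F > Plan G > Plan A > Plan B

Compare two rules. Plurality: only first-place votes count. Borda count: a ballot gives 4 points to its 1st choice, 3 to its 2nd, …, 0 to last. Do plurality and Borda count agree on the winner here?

No

Plurality first-place counts: Plan E 14, Plan B 16, Plan F 7, Plan G 0, Plan A 0 → Plan B.
Borda totals: Plan E 103, Plan B 64, Plan F 60, Plan G 54, Plan A 89 → Plan E.
The two rules disagree: plurality picks Plan B, Borda picks Plan E.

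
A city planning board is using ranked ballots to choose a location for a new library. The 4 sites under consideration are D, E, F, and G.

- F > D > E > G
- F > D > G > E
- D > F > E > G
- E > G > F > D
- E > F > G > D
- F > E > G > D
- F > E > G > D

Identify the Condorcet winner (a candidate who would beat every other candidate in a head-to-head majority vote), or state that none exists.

F

Head-to-head results (7 voters total):
D vs E: E wins 4–3.
D vs F: F wins 6–1.
D vs G: G wins 4–3.
E vs F: F wins 5–2.
E vs G: E wins 6–1.
F vs G: F wins 6–1.
F beats each rival — D (6–1), E (5–2), G (6–1) — so F is the Condorcet winner.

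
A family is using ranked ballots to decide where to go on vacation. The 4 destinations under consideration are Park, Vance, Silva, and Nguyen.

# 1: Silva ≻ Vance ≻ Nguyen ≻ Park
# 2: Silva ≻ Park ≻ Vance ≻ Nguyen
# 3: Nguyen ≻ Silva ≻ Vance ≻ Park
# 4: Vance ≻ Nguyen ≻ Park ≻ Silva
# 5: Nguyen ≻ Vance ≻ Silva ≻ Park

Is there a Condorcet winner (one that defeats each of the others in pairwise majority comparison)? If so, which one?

Head-to-head results (5 voters total):
Park vs Vance: Vance wins 4–1.
Park vs Silva: Silva wins 4–1.
Park vs Nguyen: Nguyen wins 4–1.
Vance vs Silva: Silva wins 3–2.
Vance vs Nguyen: Vance wins 3–2.
Silva vs Nguyen: Nguyen wins 3–2.
No candidate beats all others: Vance beats Nguyen beats Silva beats Vance, a majority cycle.

No Condorcet winner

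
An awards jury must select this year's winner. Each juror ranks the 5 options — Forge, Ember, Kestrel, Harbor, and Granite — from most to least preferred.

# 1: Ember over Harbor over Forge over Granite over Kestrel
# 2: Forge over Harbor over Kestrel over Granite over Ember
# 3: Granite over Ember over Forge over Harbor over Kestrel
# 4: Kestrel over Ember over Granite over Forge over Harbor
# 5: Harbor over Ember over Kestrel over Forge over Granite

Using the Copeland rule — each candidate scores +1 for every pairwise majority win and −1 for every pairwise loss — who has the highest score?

Pairwise results:
  Forge vs Ember: Ember wins 4–1.
  Forge vs Kestrel: Forge wins 3–2.
  Forge vs Harbor: Forge wins 3–2.
  Forge vs Granite: Forge wins 3–2.
  Ember vs Kestrel: Ember wins 3–2.
  Ember vs Harbor: Ember wins 3–2.
  Ember vs Granite: Ember wins 3–2.
  Kestrel vs Harbor: Harbor wins 4–1.
  Kestrel vs Granite: Kestrel wins 3–2.
  Harbor vs Granite: Harbor wins 3–2.
Copeland scores (wins − losses):
  Forge: 3 − 1 = 2
  Ember: 4 − 0 = 4
  Kestrel: 1 − 3 = -2
  Harbor: 2 − 2 = 0
  Granite: 0 − 4 = -4
Ember has the best Copeland score.

Ember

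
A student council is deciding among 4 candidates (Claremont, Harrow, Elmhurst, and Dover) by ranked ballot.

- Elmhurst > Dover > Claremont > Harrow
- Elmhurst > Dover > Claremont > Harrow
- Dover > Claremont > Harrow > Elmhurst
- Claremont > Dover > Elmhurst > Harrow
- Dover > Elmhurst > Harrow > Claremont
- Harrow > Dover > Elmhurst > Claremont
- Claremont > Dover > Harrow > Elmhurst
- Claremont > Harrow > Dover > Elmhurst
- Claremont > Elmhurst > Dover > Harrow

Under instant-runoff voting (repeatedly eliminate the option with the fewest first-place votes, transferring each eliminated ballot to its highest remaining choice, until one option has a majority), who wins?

Dover

Round 1: Claremont 4, Elmhurst 2, Dover 2, Harrow 1. Harrow has the fewest and is eliminated.
Round 2: Claremont 4, Dover 3, Elmhurst 2. Elmhurst has the fewest and is eliminated.
Round 3: Dover 5, Claremont 4. Dover has a majority.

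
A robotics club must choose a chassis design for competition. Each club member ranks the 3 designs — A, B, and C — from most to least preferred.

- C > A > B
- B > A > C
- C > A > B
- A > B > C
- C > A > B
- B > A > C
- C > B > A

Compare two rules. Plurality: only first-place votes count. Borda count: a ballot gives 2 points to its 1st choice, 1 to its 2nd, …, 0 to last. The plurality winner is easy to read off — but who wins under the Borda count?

Plurality first-place counts: A 1, B 2, C 4 → C.
Borda totals: A 7, B 6, C 8 → C.

C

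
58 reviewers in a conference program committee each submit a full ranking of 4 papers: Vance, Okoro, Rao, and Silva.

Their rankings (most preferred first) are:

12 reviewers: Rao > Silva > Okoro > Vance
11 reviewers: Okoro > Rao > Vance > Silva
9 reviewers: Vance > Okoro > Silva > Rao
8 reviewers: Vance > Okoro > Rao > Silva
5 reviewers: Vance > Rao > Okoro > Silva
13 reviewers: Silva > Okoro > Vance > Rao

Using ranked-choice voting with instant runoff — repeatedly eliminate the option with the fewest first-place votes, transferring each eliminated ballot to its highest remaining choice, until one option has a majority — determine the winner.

Vance

Round 1: Vance 22, Silva 13, Rao 12, Okoro 11. Okoro has the fewest and is eliminated.
Round 2: Rao 23, Vance 22, Silva 13. Silva has the fewest and is eliminated.
Round 3: Vance 35, Rao 23. Vance has a majority.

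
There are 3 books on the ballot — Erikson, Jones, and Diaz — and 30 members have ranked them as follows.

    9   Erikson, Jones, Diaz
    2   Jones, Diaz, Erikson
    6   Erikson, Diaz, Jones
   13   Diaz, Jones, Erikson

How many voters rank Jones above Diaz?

11

Ballots ranking Jones above Diaz: 9+2 = 11.
Ballots ranking Diaz above Jones: 6+13 = 19.
So 11 of 30 voters prefer Jones to Diaz.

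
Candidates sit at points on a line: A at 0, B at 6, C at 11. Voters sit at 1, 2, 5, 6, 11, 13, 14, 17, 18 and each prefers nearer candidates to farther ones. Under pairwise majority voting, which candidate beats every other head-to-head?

With single-peaked preferences on a line, the Condorcet winner is the candidate closest to the median voter.
The median voter (position 11) is closest to C at 11.
Check: C vs B — voters closer to C: 5 of 9.

C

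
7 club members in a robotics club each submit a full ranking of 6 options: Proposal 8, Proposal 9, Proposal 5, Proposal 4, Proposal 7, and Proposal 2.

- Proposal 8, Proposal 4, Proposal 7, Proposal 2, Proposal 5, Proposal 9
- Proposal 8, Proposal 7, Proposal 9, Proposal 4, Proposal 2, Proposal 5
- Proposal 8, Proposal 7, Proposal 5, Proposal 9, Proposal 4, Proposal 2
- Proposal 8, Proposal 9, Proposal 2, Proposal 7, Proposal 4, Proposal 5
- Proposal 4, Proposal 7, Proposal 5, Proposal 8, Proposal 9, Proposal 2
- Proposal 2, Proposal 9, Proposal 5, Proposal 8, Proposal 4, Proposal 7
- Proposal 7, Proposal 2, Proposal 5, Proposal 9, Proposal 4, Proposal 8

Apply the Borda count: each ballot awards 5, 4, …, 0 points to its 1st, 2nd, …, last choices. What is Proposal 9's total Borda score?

Borda scores:
  Proposal 8: 5 + 5 + 5 + 5 + 2 + 2 + 0 = 24
  Proposal 9: 0 + 3 + 2 + 4 + 1 + 4 + 2 = 16
  Proposal 5: 1 + 0 + 3 + 0 + 3 + 3 + 3 = 13
  Proposal 4: 4 + 2 + 1 + 1 + 5 + 1 + 1 = 15
  Proposal 7: 3 + 4 + 4 + 2 + 4 + 0 + 5 = 22
  Proposal 2: 2 + 1 + 0 + 3 + 0 + 5 + 4 = 15

16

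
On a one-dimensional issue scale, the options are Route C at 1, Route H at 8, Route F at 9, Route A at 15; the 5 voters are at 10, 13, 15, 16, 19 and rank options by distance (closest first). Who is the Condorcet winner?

Route A

With single-peaked preferences on a line, the Condorcet winner is the candidate closest to the median voter.
The median voter (position 15) is closest to Route A at 15.
Check: Route A vs Route C — voters closer to Route A: 5 of 5.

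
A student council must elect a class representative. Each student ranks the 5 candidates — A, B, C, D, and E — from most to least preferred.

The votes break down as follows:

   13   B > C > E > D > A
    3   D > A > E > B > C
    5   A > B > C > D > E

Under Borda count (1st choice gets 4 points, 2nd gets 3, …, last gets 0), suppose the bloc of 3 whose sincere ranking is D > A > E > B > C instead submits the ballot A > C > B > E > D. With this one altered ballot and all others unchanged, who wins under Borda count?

Borda totals with the altered ballot: A 32, B 73, C 58, D 18, E 29.
The winner is unchanged: still B.

B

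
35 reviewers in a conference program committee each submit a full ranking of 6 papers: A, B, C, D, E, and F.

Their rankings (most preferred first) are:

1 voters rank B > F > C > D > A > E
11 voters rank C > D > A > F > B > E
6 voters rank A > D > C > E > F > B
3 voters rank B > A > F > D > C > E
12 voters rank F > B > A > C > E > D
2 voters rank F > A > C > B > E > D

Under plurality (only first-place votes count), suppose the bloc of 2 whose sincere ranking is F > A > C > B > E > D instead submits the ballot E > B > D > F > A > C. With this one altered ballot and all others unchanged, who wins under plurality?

First-place totals with the altered ballot: A 6, B 4, C 11, D 0, E 2, F 12.
The winner is unchanged: still F.

F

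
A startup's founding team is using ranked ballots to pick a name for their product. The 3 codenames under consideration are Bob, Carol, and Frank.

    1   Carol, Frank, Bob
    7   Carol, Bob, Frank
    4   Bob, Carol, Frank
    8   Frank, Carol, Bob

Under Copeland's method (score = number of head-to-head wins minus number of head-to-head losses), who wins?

Pairwise results:
  Bob vs Carol: Carol wins 16–4.
  Bob vs Frank: Bob wins 11–9.
  Carol vs Frank: Carol wins 12–8.
Copeland scores (wins − losses):
  Bob: 1 − 1 = 0
  Carol: 2 − 0 = 2
  Frank: 0 − 2 = -2
Carol has the best Copeland score.

Carol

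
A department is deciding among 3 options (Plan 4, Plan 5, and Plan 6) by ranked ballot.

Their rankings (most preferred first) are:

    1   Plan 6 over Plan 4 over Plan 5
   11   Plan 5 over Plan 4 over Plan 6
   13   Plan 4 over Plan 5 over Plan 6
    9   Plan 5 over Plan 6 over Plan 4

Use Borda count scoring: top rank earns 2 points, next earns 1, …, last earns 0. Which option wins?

Plan 5

Borda scores:
  Plan 4: 1 + 11·1 + 13·2 + 9·0 = 38
  Plan 5: 0 + 11·2 + 13·1 + 9·2 = 53
  Plan 6: 2 + 11·0 + 13·0 + 9·1 = 11
Plan 5 has the highest total.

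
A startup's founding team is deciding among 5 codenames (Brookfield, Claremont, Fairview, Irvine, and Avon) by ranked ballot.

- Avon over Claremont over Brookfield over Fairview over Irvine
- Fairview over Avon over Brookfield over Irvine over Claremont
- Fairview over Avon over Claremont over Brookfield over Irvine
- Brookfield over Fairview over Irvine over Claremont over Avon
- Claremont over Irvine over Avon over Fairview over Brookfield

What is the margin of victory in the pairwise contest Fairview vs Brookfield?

Ballots ranking Fairview above Brookfield: 3.
Ballots ranking Brookfield above Fairview: 2.
Fairview wins 3–2, a margin of 1.

1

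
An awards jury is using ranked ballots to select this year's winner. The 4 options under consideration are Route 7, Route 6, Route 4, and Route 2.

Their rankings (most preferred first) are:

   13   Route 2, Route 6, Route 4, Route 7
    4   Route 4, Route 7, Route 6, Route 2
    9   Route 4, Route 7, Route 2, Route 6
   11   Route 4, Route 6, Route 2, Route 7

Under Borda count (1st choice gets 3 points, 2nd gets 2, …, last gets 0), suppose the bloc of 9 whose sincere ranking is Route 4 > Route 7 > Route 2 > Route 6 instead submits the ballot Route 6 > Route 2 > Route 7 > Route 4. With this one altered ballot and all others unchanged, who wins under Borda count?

Route 6

Borda totals with the altered ballot: Route 7 17, Route 6 79, Route 4 58, Route 2 68.
The switch changes the winner from Route 4 to Route 6.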